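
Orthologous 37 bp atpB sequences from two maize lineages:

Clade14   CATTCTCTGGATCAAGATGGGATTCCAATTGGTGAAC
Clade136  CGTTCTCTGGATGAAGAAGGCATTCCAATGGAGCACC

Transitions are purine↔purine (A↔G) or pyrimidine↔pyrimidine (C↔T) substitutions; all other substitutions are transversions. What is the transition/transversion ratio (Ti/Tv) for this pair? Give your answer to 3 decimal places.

0.286

Differing sites — 2:A/G (Ti); 13:C/G (Tv); 18:T/A (Tv); 21:G/C (Tv); 30:T/G (Tv); 32:G/A (Ti); 33:T/G (Tv); 34:G/C (Tv); 36:A/C (Tv).
Of the 9 differences, 2 transitions and 7 transversions, so Ti/Tv = 2/7 = 0.286.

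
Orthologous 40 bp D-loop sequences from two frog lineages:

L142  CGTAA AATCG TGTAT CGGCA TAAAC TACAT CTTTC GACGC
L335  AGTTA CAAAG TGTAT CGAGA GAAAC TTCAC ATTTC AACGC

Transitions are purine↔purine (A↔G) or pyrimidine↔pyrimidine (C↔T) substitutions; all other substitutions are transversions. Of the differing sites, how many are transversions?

Differing sites — 1:C/A (Tv); 4:A/T (Tv); 6:A/C (Tv); 8:T/A (Tv); 9:C/A (Tv); 18:G/A (Ti); 19:C/G (Tv); 21:T/G (Tv); 27:A/T (Tv); 30:T/C (Ti); 31:C/A (Tv); 36:G/A (Ti).
Of the 12 differences, 3 transitions and 9 transversions, so the answer is 9.

9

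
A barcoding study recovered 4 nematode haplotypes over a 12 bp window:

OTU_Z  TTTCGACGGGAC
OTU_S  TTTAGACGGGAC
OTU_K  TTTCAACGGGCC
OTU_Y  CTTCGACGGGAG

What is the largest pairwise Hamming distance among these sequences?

4

Pairwise Hamming distances:
  OTU_Z vs OTU_S: 1
  OTU_Z vs OTU_K: 2
  OTU_Z vs OTU_Y: 2
  OTU_S vs OTU_K: 3
  OTU_S vs OTU_Y: 3
  OTU_K vs OTU_Y: 4
The largest is 4, between OTU_K and OTU_Y.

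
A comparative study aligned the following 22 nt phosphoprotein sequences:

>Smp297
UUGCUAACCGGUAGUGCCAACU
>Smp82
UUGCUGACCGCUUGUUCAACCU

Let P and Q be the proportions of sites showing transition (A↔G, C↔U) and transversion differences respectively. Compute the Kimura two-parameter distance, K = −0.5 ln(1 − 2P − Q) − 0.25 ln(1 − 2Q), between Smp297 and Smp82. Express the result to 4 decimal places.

Differing sites — 6:A/G (Ti); 11:G/C (Tv); 13:A/U (Tv); 16:G/U (Tv); 18:C/A (Tv); 20:A/C (Tv).
Of the 6 differences, 1 transition and 5 transversions over 22 sites: P = 1/22 = 0.045455, Q = 5/22 = 0.227273.
d = −0.5·ln(0.681817) − 0.25·ln(0.545454) = −0.5·(-0.382994) − 0.25·(-0.606137) = 0.3430.

0.3430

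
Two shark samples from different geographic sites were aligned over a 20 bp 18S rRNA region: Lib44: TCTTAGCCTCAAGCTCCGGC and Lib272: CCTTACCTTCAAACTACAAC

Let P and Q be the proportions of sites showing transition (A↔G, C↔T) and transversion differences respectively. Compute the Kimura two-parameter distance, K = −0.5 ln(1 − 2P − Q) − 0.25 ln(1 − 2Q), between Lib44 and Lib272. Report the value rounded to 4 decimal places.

0.5139

Mismatches occur at site 1 (T→C, transition), site 6 (G→C, transversion), site 8 (C→T, transition), site 13 (G→A, transition), site 16 (C→A, transversion), site 18 (G→A, transition), site 19 (G→A, transition).
Of the 7 differences, 5 transitions and 2 transversions over 20 sites: P = 5/20 = 0.250000, Q = 2/20 = 0.100000.
d = −0.5·ln(0.400000) − 0.25·ln(0.800000) = −0.5·(-0.916291) − 0.25·(-0.223144) = 0.5139.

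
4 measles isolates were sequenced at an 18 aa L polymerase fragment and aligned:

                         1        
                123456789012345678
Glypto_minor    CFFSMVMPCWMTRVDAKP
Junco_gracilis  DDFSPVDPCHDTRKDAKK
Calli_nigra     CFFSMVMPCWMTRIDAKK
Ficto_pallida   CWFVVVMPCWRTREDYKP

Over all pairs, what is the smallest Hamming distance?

2

Pairwise Hamming distances:
  Glypto_minor vs Junco_gracilis: 8
  Glypto_minor vs Calli_nigra: 2
  Glypto_minor vs Ficto_pallida: 6
  Junco_gracilis vs Calli_nigra: 7
  Junco_gracilis vs Ficto_pallida: 10
  Calli_nigra vs Ficto_pallida: 7
The smallest is 2, between Glypto_minor and Calli_nigra.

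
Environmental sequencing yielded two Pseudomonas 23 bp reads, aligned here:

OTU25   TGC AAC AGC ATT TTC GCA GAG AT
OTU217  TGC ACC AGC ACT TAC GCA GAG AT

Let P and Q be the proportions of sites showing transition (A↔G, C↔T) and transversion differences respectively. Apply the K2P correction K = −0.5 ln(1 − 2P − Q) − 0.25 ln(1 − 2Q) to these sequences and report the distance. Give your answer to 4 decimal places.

Mismatches occur at site 5 (A→C, transversion), site 11 (T→C, transition), site 14 (T→A, transversion).
Of the 3 differences, 1 transition and 2 transversions over 23 sites: P = 1/23 = 0.043478, Q = 2/23 = 0.086957.
d = −0.5·ln(0.826087) − 0.25·ln(0.826086) = −0.5·(-0.191055) − 0.25·(-0.191056) = 0.1433.

0.1433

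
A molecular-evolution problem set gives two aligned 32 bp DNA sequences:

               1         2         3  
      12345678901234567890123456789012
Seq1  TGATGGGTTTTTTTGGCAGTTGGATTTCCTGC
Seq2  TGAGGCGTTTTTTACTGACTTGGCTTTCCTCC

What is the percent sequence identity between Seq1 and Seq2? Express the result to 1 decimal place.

71.9%

Differing sites — 4:T/G; 6:G/C; 14:T/A; 15:G/C; 16:G/T; 17:C/G; 19:G/C; 24:A/C; 31:G/C.
23 of the 32 sites match, so the percent identity is 23/32 × 100 = 71.9%.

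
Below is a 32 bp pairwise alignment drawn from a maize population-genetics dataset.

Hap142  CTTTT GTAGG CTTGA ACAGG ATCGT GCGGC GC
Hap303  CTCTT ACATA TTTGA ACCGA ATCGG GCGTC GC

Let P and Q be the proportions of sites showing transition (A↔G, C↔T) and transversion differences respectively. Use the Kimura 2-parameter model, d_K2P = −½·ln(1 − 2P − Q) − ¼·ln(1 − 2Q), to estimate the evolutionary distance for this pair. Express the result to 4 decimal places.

0.4185

Differing sites — 3:T/C (Ti); 6:G/A (Ti); 7:T/C (Ti); 9:G/T (Tv); 10:G/A (Ti); 11:C/T (Ti); 18:A/C (Tv); 20:G/A (Ti); 25:T/G (Tv); 29:G/T (Tv).
Of the 10 differences, 6 transitions and 4 transversions over 32 sites: P = 6/32 = 0.187500, Q = 4/32 = 0.125000.
d = −0.5·ln(0.500000) − 0.25·ln(0.750000) = −0.5·(-0.693147) − 0.25·(-0.287682) = 0.4185.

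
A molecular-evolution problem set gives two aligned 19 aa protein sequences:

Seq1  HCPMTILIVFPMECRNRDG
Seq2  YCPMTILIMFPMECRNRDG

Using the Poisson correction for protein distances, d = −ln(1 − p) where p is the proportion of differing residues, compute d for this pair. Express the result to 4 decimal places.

The sequences differ at positions 1 (H/Y), 9 (V/M).
p = 2/19 = 0.105263.
d = −ln(1 − 0.105263) = −ln(0.894737) = 0.1112.

0.1112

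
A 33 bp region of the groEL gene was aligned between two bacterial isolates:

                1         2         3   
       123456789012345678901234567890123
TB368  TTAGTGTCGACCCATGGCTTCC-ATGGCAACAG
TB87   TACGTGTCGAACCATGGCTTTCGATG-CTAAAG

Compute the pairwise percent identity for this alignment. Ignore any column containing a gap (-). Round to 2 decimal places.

80.65%

Excluding the 2 gap columns leaves 31 comparable sites.
Differing sites — 2:T/A; 3:A/C; 11:C/A; 21:C/T; 29:A/T; 31:C/A.
25 of the 31 comparable sites match, so the percent identity is 25/31 × 100 = 80.65%.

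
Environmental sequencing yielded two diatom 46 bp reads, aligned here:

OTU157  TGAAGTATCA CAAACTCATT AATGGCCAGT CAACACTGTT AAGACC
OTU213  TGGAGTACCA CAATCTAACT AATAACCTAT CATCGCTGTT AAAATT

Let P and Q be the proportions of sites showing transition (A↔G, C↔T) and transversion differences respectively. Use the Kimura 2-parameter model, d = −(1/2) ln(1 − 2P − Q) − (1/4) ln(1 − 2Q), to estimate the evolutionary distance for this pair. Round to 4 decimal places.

0.4166

Differing sites — 3:A/G (Ti); 8:T/C (Ti); 14:A/T (Tv); 17:C/A (Tv); 19:T/C (Ti); 24:G/A (Ti); 25:G/A (Ti); 28:A/T (Tv); 29:G/A (Ti); 33:A/T (Tv); 35:A/G (Ti); 43:G/A (Ti); 45:C/T (Ti); 46:C/T (Ti).
Of the 14 differences, 10 transitions and 4 transversions over 46 sites: P = 10/46 = 0.217391, Q = 4/46 = 0.086957.
d = −0.5·ln(0.478261) − 0.25·ln(0.826086) = −0.5·(-0.737599) − 0.25·(-0.191056) = 0.4166.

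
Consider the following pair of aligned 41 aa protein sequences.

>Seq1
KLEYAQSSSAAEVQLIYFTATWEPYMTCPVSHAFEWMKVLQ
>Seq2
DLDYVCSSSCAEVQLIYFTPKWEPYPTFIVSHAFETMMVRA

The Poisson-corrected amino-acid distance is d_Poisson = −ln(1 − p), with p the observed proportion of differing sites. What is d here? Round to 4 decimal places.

Mismatches occur at site 1 (K↔D), site 3 (E↔D), site 5 (A↔V), site 6 (Q↔C), site 10 (A↔C), site 20 (A↔P), site 21 (T↔K), site 26 (M↔P), site 28 (C↔F), site 29 (P↔I), site 36 (W↔T), site 38 (K↔M), site 40 (L↔R), site 41 (Q↔A).
p = 14/41 = 0.341463.
d = −ln(1 − 0.341463) = −ln(0.658537) = 0.4177.

0.4177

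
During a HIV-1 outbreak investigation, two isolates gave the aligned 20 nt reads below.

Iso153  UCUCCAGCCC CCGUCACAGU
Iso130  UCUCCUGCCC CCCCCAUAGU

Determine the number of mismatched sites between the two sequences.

4

Mismatches occur at site 6 (A↔U), site 13 (G↔C), site 14 (U↔C), site 17 (C↔U).
That gives 4 mismatches out of 20 aligned sites, so the Hamming distance is 4.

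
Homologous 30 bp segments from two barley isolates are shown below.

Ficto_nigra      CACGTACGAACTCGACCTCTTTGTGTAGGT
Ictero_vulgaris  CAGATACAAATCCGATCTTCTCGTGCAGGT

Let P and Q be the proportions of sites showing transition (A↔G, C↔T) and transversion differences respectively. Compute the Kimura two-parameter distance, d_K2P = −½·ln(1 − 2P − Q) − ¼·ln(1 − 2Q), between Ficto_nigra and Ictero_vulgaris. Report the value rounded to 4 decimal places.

Mismatches occur at site 3 (C→G, transversion), site 4 (G→A, transition), site 8 (G→A, transition), site 11 (C→T, transition), site 12 (T→C, transition), site 16 (C→T, transition), site 19 (C→T, transition), site 20 (T→C, transition), site 22 (T→C, transition), site 26 (T→C, transition).
Of the 10 differences, 9 transitions and 1 transversion over 30 sites: P = 9/30 = 0.300000, Q = 1/30 = 0.033333.
d = −0.5·ln(0.366667) − 0.25·ln(0.933334) = −0.5·(-1.003301) − 0.25·(-0.068992) = 0.5189.

0.5189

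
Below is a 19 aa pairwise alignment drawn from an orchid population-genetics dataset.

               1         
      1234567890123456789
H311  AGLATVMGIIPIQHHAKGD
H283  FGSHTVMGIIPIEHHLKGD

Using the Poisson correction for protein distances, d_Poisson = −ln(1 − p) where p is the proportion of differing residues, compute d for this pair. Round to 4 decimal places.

0.3054

Mismatches occur at site 1 (A/F), site 3 (L/S), site 4 (A/H), site 13 (Q/E), site 16 (A/L).
p = 5/19 = 0.263158.
d = −ln(1 − 0.263158) = −ln(0.736842) = 0.3054.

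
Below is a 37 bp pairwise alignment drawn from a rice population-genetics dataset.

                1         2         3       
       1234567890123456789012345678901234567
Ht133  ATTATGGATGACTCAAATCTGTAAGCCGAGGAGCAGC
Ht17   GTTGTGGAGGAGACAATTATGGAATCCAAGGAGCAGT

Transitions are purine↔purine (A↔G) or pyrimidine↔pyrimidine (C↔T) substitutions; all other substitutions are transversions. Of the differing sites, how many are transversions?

The sequences differ at positions 1 (A/G, transition), 4 (A/G, transition), 9 (T/G, transversion), 12 (C/G, transversion), 13 (T/A, transversion), 17 (A/T, transversion), 19 (C/A, transversion), 22 (T/G, transversion), 25 (G/T, transversion), 28 (G/A, transition), 37 (C/T, transition).
Of the 11 differences, 4 transitions and 7 transversions, so the answer is 7.

7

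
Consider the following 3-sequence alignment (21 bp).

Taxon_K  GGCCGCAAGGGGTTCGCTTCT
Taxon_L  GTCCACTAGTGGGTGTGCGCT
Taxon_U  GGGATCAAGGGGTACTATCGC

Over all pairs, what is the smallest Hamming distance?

Pairwise Hamming distances:
  Taxon_K vs Taxon_L: 10
  Taxon_K vs Taxon_U: 9
  Taxon_L vs Taxon_U: 14
The smallest is 9, between Taxon_K and Taxon_U.

9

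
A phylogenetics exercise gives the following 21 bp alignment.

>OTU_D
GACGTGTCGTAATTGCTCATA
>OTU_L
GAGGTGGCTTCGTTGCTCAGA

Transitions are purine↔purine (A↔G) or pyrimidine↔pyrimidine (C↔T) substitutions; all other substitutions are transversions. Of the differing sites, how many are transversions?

5

Mismatches occur at site 3 (C→G, transversion), site 7 (T→G, transversion), site 9 (G→T, transversion), site 11 (A→C, transversion), site 12 (A→G, transition), site 20 (T→G, transversion).
Of the 6 differences, 1 transition and 5 transversions, so the answer is 5.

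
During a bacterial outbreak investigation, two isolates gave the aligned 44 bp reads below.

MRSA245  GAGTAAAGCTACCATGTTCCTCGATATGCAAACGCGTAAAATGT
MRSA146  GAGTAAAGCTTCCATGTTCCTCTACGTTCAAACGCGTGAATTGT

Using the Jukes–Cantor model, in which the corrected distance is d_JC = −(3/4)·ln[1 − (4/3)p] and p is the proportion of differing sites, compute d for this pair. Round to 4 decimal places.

0.1788

The sequences differ at positions 11 (A/T), 23 (G/T), 25 (T/C), 26 (A/G), 28 (G/T), 38 (A/G), 41 (A/T).
p = 7/44 = 0.159091.
d = −0.75 · ln(1 − (4/3)·0.159091) = −0.75 · ln(0.787879) = −0.75 · (-0.238411) = 0.1788.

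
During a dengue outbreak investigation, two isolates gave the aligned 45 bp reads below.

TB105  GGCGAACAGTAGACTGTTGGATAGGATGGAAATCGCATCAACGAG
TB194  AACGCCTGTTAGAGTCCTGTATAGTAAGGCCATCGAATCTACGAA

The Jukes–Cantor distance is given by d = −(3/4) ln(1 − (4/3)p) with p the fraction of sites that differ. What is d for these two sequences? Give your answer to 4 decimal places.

0.5716

Mismatches occur at site 1 (G→A), site 2 (G→A), site 5 (A→C), site 6 (A→C), site 7 (C→T), site 8 (A→G), site 9 (G→T), site 14 (C→G), site 16 (G→C), site 17 (T→C), site 20 (G→T), site 25 (G→T), site 27 (T→A), site 30 (A→C), site 31 (A→C), site 36 (C→A), site 40 (A→T), site 45 (G→A).
p = 18/45 = 0.400000.
d = −0.75 · ln(1 − (4/3)·0.400000) = −0.75 · ln(0.466667) = −0.75 · (-0.762139) = 0.5716.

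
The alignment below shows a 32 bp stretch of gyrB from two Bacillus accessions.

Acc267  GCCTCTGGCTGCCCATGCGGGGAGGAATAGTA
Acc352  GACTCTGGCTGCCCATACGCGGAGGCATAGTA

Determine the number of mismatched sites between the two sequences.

4

Mismatches occur at site 2 (C/A), site 17 (G/A), site 20 (G/C), site 26 (A/C).
That gives 4 mismatches out of 32 aligned sites, so the Hamming distance is 4.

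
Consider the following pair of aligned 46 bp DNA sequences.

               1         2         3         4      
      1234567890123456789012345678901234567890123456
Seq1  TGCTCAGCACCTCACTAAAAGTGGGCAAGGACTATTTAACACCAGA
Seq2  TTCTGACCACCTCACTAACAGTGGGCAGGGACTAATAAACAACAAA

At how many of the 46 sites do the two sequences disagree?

9

Differing sites — 2:G/T; 5:C/G; 7:G/C; 19:A/C; 28:A/G; 35:T/A; 37:T/A; 42:C/A; 45:G/A.
That gives 9 mismatches out of 46 aligned sites, so the Hamming distance is 9.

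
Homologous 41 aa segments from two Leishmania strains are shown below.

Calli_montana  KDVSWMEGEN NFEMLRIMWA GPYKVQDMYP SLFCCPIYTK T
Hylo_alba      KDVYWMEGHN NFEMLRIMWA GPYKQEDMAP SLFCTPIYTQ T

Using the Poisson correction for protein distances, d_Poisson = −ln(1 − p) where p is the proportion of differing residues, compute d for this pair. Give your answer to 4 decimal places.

0.1872

The sequences differ at positions 4 (S/Y), 9 (E/H), 25 (V/Q), 26 (Q/E), 29 (Y/A), 35 (C/T), 40 (K/Q).
p = 7/41 = 0.170732.
d = −ln(1 − 0.170732) = −ln(0.829268) = 0.1872.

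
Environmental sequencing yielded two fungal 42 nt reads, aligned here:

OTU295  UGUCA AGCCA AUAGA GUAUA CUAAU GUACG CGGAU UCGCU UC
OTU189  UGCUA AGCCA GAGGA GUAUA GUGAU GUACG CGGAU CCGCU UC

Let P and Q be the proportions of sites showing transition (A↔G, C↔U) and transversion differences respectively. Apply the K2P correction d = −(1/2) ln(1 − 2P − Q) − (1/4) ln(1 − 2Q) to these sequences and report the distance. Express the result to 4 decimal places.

0.2278

Mismatches occur at site 3 (U/C, transition), site 4 (C/U, transition), site 11 (A/G, transition), site 12 (U/A, transversion), site 13 (A/G, transition), site 21 (C/G, transversion), site 23 (A/G, transition), site 36 (U/C, transition).
Of the 8 differences, 6 transitions and 2 transversions over 42 sites: P = 6/42 = 0.142857, Q = 2/42 = 0.047619.
d = −0.5·ln(0.666667) − 0.25·ln(0.904762) = −0.5·(-0.405465) − 0.25·(-0.100083) = 0.2278.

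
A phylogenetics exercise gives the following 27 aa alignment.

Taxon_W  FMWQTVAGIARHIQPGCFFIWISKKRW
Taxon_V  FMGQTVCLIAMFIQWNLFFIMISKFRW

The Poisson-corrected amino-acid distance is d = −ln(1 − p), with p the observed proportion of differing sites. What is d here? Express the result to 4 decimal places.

0.4626

The sequences differ at positions 3 (W/G), 7 (A/C), 8 (G/L), 11 (R/M), 12 (H/F), 15 (P/W), 16 (G/N), 17 (C/L), 21 (W/M), 25 (K/F).
p = 10/27 = 0.370370.
d = −ln(1 − 0.370370) = −ln(0.629630) = 0.4626.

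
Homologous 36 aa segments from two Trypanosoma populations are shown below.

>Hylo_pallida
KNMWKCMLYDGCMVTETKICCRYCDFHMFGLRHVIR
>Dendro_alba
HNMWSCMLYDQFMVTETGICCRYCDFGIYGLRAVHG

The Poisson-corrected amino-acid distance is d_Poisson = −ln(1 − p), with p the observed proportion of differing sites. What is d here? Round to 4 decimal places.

Mismatches occur at site 1 (K/H), site 5 (K/S), site 11 (G/Q), site 12 (C/F), site 18 (K/G), site 27 (H/G), site 28 (M/I), site 29 (F/Y), site 33 (H/A), site 35 (I/H), site 36 (R/G).
p = 11/36 = 0.305556.
d = −ln(1 − 0.305556) = −ln(0.694444) = 0.3646.

0.3646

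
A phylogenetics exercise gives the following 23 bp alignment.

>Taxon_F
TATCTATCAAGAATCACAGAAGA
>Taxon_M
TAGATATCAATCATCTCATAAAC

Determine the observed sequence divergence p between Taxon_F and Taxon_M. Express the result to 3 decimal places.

Mismatches occur at site 3 (T/G), site 4 (C/A), site 11 (G/T), site 12 (A/C), site 16 (A/T), site 19 (G/T), site 22 (G/A), site 23 (A/C).
There are 8 differences over 23 sites, so p = 8/23 = 0.348.

0.348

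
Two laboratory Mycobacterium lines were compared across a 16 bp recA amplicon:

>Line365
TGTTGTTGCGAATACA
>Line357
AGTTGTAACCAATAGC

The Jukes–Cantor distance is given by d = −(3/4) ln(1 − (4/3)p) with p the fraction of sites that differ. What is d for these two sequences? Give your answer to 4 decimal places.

0.5199

Differing sites — 1:T/A; 7:T/A; 8:G/A; 10:G/C; 15:C/G; 16:A/C.
p = 6/16 = 0.375000.
d = −0.75 · ln(1 − (4/3)·0.375000) = −0.75 · ln(0.500000) = −0.75 · (-0.693147) = 0.5199.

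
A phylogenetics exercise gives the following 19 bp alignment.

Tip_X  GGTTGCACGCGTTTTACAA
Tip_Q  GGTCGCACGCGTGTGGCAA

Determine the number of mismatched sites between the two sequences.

Mismatches occur at site 4 (T↔C), site 13 (T↔G), site 15 (T↔G), site 16 (A↔G).
That gives 4 mismatches out of 19 aligned sites, so the Hamming distance is 4.

4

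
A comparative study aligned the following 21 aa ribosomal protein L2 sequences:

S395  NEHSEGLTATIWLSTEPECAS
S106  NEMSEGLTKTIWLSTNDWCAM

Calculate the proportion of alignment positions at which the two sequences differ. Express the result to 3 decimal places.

0.286

Differing sites — 3:H/M; 9:A/K; 16:E/N; 17:P/D; 18:E/W; 21:S/M.
There are 6 differences over 21 sites, so p = 6/21 = 0.286.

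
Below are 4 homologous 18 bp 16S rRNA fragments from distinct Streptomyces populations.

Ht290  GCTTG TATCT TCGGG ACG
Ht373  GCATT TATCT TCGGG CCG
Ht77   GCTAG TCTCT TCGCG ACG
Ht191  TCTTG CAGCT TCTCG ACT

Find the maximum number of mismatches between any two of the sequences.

Pairwise Hamming distances:
  Ht290 vs Ht373: 3
  Ht290 vs Ht77: 3
  Ht290 vs Ht191: 6
  Ht373 vs Ht77: 6
  Ht373 vs Ht191: 9
  Ht77 vs Ht191: 7
The largest is 9, between Ht373 and Ht191.

9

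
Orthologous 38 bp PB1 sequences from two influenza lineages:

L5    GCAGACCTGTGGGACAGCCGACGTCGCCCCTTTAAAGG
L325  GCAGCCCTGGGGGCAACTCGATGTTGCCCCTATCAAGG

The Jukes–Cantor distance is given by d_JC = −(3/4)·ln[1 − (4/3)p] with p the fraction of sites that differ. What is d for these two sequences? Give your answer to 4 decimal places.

The sequences differ at positions 5 (A/C), 10 (T/G), 14 (A/C), 15 (C/A), 17 (G/C), 18 (C/T), 22 (C/T), 25 (C/T), 32 (T/A), 34 (A/C).
p = 10/38 = 0.263158.
d = −0.75 · ln(1 − (4/3)·0.263158) = −0.75 · ln(0.649123) = −0.75 · (-0.432133) = 0.3241.

0.3241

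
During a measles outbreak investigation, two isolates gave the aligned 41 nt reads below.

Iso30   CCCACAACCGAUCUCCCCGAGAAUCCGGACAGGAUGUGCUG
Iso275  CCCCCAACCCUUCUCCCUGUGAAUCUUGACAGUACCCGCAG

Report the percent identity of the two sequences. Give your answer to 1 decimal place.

The sequences differ at positions 4 (A/C), 10 (G/C), 11 (A/U), 18 (C/U), 20 (A/U), 26 (C/U), 27 (G/U), 33 (G/U), 35 (U/C), 36 (G/C), 37 (U/C), 40 (U/A).
29 of the 41 sites match, so the percent identity is 29/41 × 100 = 70.7%.

70.7%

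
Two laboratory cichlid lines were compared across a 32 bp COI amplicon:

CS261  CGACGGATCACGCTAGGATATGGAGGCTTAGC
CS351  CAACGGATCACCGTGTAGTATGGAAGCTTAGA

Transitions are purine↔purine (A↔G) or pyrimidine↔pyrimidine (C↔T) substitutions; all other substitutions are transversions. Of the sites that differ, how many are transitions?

Mismatches occur at site 2 (G→A, transition), site 12 (G→C, transversion), site 13 (C→G, transversion), site 15 (A→G, transition), site 16 (G→T, transversion), site 17 (G→A, transition), site 18 (A→G, transition), site 25 (G→A, transition), site 32 (C→A, transversion).
Of the 9 differences, 5 transitions and 4 transversions, so the answer is 5.

5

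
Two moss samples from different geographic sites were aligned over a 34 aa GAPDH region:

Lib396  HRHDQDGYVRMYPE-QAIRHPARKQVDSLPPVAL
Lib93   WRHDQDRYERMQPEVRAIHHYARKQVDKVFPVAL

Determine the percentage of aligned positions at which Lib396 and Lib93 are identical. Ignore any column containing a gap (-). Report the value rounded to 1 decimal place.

69.7%

Excluding the 1 gap column leaves 33 comparable sites.
The sequences differ at positions 1 (H/W), 7 (G/R), 9 (V/E), 12 (Y/Q), 16 (Q/R), 19 (R/H), 21 (P/Y), 28 (S/K), 29 (L/V), 30 (P/F).
23 of the 33 comparable sites match, so the percent identity is 23/33 × 100 = 69.7%.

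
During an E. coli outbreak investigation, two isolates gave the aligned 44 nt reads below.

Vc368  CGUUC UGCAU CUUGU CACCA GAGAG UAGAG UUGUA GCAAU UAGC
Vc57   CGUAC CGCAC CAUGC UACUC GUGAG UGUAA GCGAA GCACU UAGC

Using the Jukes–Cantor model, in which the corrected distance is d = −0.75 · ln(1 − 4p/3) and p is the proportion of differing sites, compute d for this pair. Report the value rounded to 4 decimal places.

0.4975

Mismatches occur at site 4 (U↔A), site 6 (U↔C), site 10 (U↔C), site 12 (U↔A), site 15 (U↔C), site 16 (C↔U), site 19 (C↔U), site 20 (A↔C), site 22 (A↔U), site 27 (A↔G), site 28 (G↔U), site 30 (G↔A), site 31 (U↔G), site 32 (U↔C), site 34 (U↔A), site 39 (A↔C).
p = 16/44 = 0.363636.
d = −0.75 · ln(1 − (4/3)·0.363636) = −0.75 · ln(0.515152) = −0.75 · (-0.663293) = 0.4975.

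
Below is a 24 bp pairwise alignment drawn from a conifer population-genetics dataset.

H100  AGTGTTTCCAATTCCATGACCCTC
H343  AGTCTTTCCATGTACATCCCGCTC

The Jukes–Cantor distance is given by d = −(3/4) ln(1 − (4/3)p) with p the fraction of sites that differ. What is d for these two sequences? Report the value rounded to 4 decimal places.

Differing sites — 4:G/C; 11:A/T; 12:T/G; 14:C/A; 18:G/C; 19:A/C; 21:C/G.
p = 7/24 = 0.291667.
d = −0.75 · ln(1 − (4/3)·0.291667) = −0.75 · ln(0.611111) = −0.75 · (-0.492477) = 0.3694.

0.3694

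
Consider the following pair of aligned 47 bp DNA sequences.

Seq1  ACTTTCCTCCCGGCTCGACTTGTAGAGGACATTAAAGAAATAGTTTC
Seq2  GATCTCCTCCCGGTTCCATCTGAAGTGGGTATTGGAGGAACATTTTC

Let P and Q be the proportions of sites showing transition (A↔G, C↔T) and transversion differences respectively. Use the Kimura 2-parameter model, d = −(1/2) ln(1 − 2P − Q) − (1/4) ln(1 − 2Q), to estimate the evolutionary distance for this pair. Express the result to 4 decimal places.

0.4870

The sequences differ at positions 1 (A/G, transition), 2 (C/A, transversion), 4 (T/C, transition), 14 (C/T, transition), 17 (G/C, transversion), 19 (C/T, transition), 20 (T/C, transition), 23 (T/A, transversion), 26 (A/T, transversion), 29 (A/G, transition), 30 (C/T, transition), 34 (A/G, transition), 35 (A/G, transition), 38 (A/G, transition), 41 (T/C, transition), 43 (G/T, transversion).
Of the 16 differences, 11 transitions and 5 transversions over 47 sites: P = 11/47 = 0.234043, Q = 5/47 = 0.106383.
d = −0.5·ln(0.425531) − 0.25·ln(0.787234) = −0.5·(-0.854417) − 0.25·(-0.239230) = 0.4870.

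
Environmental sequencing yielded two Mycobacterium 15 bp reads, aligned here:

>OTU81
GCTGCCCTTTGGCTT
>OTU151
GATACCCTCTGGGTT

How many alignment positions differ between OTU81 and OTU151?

4

Differing sites — 2:C/A; 4:G/A; 9:T/C; 13:C/G.
That gives 4 mismatches out of 15 aligned sites, so the Hamming distance is 4.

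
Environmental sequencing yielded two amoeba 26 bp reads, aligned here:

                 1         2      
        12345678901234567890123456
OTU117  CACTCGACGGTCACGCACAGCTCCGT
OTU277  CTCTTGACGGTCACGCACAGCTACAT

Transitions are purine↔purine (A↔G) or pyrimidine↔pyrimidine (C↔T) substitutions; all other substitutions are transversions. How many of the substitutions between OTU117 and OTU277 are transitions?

Mismatches occur at site 2 (A→T, transversion), site 5 (C→T, transition), site 23 (C→A, transversion), site 25 (G→A, transition).
Of the 4 differences, 2 transitions and 2 transversions, so the answer is 2.

2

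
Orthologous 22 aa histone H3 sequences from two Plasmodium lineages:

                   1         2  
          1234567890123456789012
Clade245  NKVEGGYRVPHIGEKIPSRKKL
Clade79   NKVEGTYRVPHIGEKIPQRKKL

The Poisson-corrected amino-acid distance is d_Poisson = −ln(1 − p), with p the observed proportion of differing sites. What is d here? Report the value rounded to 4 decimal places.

0.0953

Mismatches occur at site 6 (G→T), site 18 (S→Q).
p = 2/22 = 0.090909.
d = −ln(1 − 0.090909) = −ln(0.909091) = 0.0953.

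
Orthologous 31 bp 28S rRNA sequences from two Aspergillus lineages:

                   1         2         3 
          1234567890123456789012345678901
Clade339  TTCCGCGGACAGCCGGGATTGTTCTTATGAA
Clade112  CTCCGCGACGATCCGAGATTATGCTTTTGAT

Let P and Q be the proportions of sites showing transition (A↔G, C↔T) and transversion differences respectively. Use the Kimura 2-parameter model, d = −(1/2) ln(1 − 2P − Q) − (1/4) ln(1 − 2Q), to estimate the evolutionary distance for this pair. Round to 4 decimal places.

The sequences differ at positions 1 (T/C, transition), 8 (G/A, transition), 9 (A/C, transversion), 10 (C/G, transversion), 12 (G/T, transversion), 16 (G/A, transition), 21 (G/A, transition), 23 (T/G, transversion), 27 (A/T, transversion), 31 (A/T, transversion).
Of the 10 differences, 4 transitions and 6 transversions over 31 sites: P = 4/31 = 0.129032, Q = 6/31 = 0.193548.
d = −0.5·ln(0.548388) − 0.25·ln(0.612904) = −0.5·(-0.600772) − 0.25·(-0.489547) = 0.4228.

0.4228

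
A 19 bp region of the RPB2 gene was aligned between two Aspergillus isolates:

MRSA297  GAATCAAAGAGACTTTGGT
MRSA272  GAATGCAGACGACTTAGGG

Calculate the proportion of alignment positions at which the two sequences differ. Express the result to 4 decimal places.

The sequences differ at positions 5 (C/G), 6 (A/C), 8 (A/G), 9 (G/A), 10 (A/C), 16 (T/A), 19 (T/G).
There are 7 differences over 19 sites, so p = 7/19 = 0.3684.

0.3684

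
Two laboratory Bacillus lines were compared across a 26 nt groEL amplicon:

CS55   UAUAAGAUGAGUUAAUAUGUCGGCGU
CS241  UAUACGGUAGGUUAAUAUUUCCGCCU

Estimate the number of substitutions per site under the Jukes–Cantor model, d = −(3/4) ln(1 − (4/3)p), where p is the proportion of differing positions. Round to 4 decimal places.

0.3335

The sequences differ at positions 5 (A/C), 7 (A/G), 9 (G/A), 10 (A/G), 19 (G/U), 22 (G/C), 25 (G/C).
p = 7/26 = 0.269231.
d = −0.75 · ln(1 − (4/3)·0.269231) = −0.75 · ln(0.641025) = −0.75 · (-0.444687) = 0.3335.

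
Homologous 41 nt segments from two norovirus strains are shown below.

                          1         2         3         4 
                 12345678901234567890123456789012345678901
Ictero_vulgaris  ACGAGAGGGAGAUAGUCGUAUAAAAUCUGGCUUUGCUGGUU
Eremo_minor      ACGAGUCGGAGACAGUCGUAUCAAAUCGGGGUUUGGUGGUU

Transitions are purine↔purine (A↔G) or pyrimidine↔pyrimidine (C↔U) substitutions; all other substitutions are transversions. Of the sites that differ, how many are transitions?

The sequences differ at positions 6 (A/U, transversion), 7 (G/C, transversion), 13 (U/C, transition), 22 (A/C, transversion), 28 (U/G, transversion), 31 (C/G, transversion), 36 (C/G, transversion).
Of the 7 differences, 1 transition and 6 transversions, so the answer is 1.

1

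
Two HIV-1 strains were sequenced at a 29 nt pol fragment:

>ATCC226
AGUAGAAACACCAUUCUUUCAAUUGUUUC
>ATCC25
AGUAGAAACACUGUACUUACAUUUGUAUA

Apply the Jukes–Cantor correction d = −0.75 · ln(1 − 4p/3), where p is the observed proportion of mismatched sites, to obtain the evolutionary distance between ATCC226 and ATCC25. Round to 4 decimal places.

Differing sites — 12:C/U; 13:A/G; 15:U/A; 19:U/A; 22:A/U; 27:U/A; 29:C/A.
p = 7/29 = 0.241379.
d = −0.75 · ln(1 − (4/3)·0.241379) = −0.75 · ln(0.678161) = −0.75 · (-0.388371) = 0.2913.

0.2913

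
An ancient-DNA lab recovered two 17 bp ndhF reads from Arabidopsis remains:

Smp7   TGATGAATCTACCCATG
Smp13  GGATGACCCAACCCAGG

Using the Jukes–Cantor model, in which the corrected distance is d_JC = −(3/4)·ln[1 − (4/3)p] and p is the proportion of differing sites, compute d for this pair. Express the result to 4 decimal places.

0.3734

Mismatches occur at site 1 (T/G), site 7 (A/C), site 8 (T/C), site 10 (T/A), site 16 (T/G).
p = 5/17 = 0.294118.
d = −0.75 · ln(1 − (4/3)·0.294118) = −0.75 · ln(0.607843) = −0.75 · (-0.497839) = 0.3734.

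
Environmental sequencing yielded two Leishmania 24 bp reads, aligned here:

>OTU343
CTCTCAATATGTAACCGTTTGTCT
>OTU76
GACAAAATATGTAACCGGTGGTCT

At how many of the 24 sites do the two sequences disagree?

The sequences differ at positions 1 (C/G), 2 (T/A), 4 (T/A), 5 (C/A), 18 (T/G), 20 (T/G).
That gives 6 mismatches out of 24 aligned sites, so the Hamming distance is 6.

6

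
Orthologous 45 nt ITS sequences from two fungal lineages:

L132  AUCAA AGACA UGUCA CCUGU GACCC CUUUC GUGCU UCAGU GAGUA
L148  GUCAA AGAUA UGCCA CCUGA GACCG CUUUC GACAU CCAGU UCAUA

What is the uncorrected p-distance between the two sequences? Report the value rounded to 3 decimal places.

0.267

The sequences differ at positions 1 (A/G), 9 (C/U), 13 (U/C), 20 (U/A), 25 (C/G), 32 (U/A), 33 (G/C), 34 (C/A), 36 (U/C), 41 (G/U), 42 (A/C), 43 (G/A).
There are 12 differences over 45 sites, so p = 12/45 = 0.267.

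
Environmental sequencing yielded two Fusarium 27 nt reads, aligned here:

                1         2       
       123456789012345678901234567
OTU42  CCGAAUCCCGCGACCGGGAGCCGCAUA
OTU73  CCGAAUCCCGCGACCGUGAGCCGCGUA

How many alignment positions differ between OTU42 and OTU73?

The sequences differ at positions 17 (G/U), 25 (A/G).
That gives 2 mismatches out of 27 aligned sites, so the Hamming distance is 2.

2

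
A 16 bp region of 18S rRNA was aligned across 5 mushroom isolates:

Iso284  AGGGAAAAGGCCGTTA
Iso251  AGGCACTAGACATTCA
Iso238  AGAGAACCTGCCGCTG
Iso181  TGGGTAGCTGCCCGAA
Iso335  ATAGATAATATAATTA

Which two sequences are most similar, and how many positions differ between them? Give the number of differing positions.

Pairwise Hamming distances:
  Iso284 vs Iso251: 7
  Iso284 vs Iso238: 6
  Iso284 vs Iso181: 8
  Iso284 vs Iso335: 8
  Iso251 vs Iso238: 12
  Iso251 vs Iso181: 12
  Iso251 vs Iso335: 9
  Iso238 vs Iso181: 8
  Iso238 vs Iso335: 10
  Iso181 vs Iso335: 13
The smallest is 6, between Iso284 and Iso238.

6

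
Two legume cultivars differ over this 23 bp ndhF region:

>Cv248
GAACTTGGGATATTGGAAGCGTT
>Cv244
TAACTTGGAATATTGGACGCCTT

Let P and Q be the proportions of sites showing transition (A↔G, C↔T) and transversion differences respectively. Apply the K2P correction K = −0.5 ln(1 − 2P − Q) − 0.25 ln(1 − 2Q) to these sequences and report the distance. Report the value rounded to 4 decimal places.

0.1981

Mismatches occur at site 1 (G↔T, transversion), site 9 (G↔A, transition), site 18 (A↔C, transversion), site 21 (G↔C, transversion).
Of the 4 differences, 1 transition and 3 transversions over 23 sites: P = 1/23 = 0.043478, Q = 3/23 = 0.130435.
d = −0.5·ln(0.782609) − 0.25·ln(0.739130) = −0.5·(-0.245122) − 0.25·(-0.302281) = 0.1981.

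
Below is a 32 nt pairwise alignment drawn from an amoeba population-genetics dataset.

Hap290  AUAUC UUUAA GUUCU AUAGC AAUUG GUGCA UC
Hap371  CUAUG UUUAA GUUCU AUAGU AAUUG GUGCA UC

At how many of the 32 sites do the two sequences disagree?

Mismatches occur at site 1 (A/C), site 5 (C/G), site 20 (C/U).
That gives 3 mismatches out of 32 aligned sites, so the Hamming distance is 3.

3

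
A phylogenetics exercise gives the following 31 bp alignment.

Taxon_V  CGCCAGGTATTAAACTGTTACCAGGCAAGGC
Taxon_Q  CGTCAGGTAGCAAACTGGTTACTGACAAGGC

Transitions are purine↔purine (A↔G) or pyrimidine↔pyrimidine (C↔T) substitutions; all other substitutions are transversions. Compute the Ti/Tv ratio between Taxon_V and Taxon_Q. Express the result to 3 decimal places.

0.600

Differing sites — 3:C/T (Ti); 10:T/G (Tv); 11:T/C (Ti); 18:T/G (Tv); 20:A/T (Tv); 21:C/A (Tv); 23:A/T (Tv); 25:G/A (Ti).
Of the 8 differences, 3 transitions and 5 transversions, so Ti/Tv = 3/5 = 0.600.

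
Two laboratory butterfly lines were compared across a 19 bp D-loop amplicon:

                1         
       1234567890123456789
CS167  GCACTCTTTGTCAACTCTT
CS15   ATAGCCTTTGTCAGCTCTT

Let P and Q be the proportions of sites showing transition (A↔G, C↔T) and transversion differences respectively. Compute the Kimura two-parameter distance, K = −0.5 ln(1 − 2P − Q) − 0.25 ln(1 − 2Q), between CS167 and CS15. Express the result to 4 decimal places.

Differing sites — 1:G/A (Ti); 2:C/T (Ti); 4:C/G (Tv); 5:T/C (Ti); 14:A/G (Ti).
Of the 5 differences, 4 transitions and 1 transversion over 19 sites: P = 4/19 = 0.210526, Q = 1/19 = 0.052632.
d = −0.5·ln(0.526316) − 0.25·ln(0.894736) = −0.5·(-0.641853) − 0.25·(-0.111227) = 0.3487.

0.3487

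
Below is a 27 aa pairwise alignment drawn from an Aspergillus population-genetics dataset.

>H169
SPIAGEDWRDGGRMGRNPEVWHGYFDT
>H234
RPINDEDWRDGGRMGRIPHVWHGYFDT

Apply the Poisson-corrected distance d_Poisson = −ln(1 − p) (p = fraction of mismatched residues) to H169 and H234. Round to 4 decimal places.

0.2048

The sequences differ at positions 1 (S/R), 4 (A/N), 5 (G/D), 17 (N/I), 19 (E/H).
p = 5/27 = 0.185185.
d = −ln(1 − 0.185185) = −ln(0.814815) = 0.2048.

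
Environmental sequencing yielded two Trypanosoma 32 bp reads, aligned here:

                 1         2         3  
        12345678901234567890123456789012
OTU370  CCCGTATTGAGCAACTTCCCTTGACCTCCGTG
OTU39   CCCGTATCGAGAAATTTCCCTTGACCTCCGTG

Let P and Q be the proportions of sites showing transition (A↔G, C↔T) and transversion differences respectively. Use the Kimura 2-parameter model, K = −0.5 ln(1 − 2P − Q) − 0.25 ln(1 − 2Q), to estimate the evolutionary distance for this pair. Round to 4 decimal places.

0.1011

The sequences differ at positions 8 (T/C, transition), 12 (C/A, transversion), 15 (C/T, transition).
Of the 3 differences, 2 transitions and 1 transversion over 32 sites: P = 2/32 = 0.062500, Q = 1/32 = 0.031250.
d = −0.5·ln(0.843750) − 0.25·ln(0.937500) = −0.5·(-0.169899) − 0.25·(-0.064539) = 0.1011.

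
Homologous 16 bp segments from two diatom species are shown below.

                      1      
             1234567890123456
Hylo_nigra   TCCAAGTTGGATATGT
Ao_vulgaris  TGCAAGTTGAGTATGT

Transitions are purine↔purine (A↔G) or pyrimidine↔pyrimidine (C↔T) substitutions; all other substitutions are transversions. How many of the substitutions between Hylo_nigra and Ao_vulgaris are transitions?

2

Differing sites — 2:C/G (Tv); 10:G/A (Ti); 11:A/G (Ti).
Of the 3 differences, 2 transitions and 1 transversion, so the answer is 2.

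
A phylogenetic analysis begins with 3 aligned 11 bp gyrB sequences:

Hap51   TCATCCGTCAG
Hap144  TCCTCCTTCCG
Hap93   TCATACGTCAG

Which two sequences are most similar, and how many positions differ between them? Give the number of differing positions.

Pairwise Hamming distances:
  Hap51 vs Hap144: 3
  Hap51 vs Hap93: 1
  Hap144 vs Hap93: 4
The smallest is 1, between Hap51 and Hap93.

1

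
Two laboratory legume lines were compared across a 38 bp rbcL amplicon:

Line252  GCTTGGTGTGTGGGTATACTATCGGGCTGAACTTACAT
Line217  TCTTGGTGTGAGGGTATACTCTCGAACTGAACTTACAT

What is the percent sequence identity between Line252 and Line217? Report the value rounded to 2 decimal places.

The sequences differ at positions 1 (G/T), 11 (T/A), 21 (A/C), 25 (G/A), 26 (G/A).
33 of the 38 sites match, so the percent identity is 33/38 × 100 = 86.84%.

86.84%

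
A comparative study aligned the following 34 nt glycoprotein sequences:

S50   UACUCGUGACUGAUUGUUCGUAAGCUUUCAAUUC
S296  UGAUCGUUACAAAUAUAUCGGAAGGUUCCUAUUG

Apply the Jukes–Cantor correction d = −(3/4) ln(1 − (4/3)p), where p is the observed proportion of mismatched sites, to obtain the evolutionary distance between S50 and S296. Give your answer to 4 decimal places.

0.5347

Differing sites — 2:A/G; 3:C/A; 8:G/U; 11:U/A; 12:G/A; 15:U/A; 16:G/U; 17:U/A; 21:U/G; 25:C/G; 28:U/C; 30:A/U; 34:C/G.
p = 13/34 = 0.382353.
d = −0.75 · ln(1 − (4/3)·0.382353) = −0.75 · ln(0.490196) = −0.75 · (-0.712950) = 0.5347.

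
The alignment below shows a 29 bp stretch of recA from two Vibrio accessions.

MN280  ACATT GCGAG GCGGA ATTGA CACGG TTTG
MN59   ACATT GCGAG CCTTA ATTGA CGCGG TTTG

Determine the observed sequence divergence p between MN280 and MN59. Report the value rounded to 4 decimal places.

The sequences differ at positions 11 (G/C), 13 (G/T), 14 (G/T), 22 (A/G).
There are 4 differences over 29 sites, so p = 4/29 = 0.1379.

0.1379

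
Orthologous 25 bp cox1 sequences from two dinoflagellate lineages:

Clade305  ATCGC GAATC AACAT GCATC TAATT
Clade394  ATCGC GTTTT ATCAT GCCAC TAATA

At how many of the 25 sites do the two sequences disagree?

7

Mismatches occur at site 7 (A→T), site 8 (A→T), site 10 (C→T), site 12 (A→T), site 18 (A→C), site 19 (T→A), site 25 (T→A).
That gives 7 mismatches out of 25 aligned sites, so the Hamming distance is 7.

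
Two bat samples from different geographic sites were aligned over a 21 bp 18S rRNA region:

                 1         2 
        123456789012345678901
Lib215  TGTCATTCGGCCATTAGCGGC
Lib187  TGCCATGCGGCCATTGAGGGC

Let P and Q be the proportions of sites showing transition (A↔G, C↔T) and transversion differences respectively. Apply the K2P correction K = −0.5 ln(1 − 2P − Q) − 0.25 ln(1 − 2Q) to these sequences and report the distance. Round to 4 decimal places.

0.2926

The sequences differ at positions 3 (T/C, transition), 7 (T/G, transversion), 16 (A/G, transition), 17 (G/A, transition), 18 (C/G, transversion).
Of the 5 differences, 3 transitions and 2 transversions over 21 sites: P = 3/21 = 0.142857, Q = 2/21 = 0.095238.
d = −0.5·ln(0.619048) − 0.25·ln(0.809524) = −0.5·(-0.479572) − 0.25·(-0.211309) = 0.2926.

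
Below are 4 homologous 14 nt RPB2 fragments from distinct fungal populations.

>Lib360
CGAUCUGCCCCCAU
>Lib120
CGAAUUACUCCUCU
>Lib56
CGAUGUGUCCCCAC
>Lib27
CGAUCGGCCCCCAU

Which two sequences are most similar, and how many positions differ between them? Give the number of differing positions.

Pairwise Hamming distances:
  Lib360 vs Lib120: 6
  Lib360 vs Lib56: 3
  Lib360 vs Lib27: 1
  Lib120 vs Lib56: 8
  Lib120 vs Lib27: 7
  Lib56 vs Lib27: 4
The smallest is 1, between Lib360 and Lib27.

1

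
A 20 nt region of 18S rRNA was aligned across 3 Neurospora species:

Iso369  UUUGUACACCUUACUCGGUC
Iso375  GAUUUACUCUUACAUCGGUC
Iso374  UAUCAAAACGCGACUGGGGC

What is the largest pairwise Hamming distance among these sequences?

Pairwise Hamming distances:
  Iso369 vs Iso375: 8
  Iso369 vs Iso374: 9
  Iso375 vs Iso374: 12
The largest is 12, between Iso375 and Iso374.

12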